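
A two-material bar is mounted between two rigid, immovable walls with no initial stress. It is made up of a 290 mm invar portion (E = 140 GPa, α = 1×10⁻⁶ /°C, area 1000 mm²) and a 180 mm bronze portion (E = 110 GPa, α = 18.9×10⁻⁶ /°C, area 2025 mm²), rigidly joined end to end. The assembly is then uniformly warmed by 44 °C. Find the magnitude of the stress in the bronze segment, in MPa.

σ ≈ 27.9 MPa (compressive)

Free thermal expansion of the whole bar: Σ αᵢΔT Lᵢ = 1×10⁻⁶×44×290 + 18.9×10⁻⁶×44×180 = 0.1624 mm.
The rigid supports impose zero overall length change; the single axial force P common to all segments must satisfy P Σ Lᵢ/(AᵢEᵢ) = δ_free.
The series flexibility is Σ Lᵢ/(AᵢEᵢ) = 290/(1000×140×10³) + 180/(2025×110×10³) = 2.88×10⁻⁶ mm/N.
Hence P = δ_free / Σ(L/AE) = 0.1624/2.88×10⁻⁶ = 56.42 kN (compressive).
σ_{bronze} = P / A = 56420 / 2025 = 27.86 MPa.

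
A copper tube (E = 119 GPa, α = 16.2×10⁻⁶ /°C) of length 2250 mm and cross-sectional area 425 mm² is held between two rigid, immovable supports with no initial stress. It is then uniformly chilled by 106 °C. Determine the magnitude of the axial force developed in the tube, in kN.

P ≈ 86.8 kN (tensile)

The ends cannot move, so σ = EαΔT = 119×10³ × 16.2×10⁻⁶ × 106 = 204.3 MPa.
Then P = σA = 204.3 × 425 mm² = 86.85 kN, tensile.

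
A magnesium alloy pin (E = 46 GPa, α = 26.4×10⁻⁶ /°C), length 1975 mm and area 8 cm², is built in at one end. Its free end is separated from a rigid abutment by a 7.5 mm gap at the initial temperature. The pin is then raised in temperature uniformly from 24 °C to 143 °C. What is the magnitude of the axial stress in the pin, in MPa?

Free thermal elongation = αΔT L = 26.4×10⁻⁶ × 119 × 1975 = 6.205 mm.
This is smaller than the 7.5 mm clearance, so the pin expands freely without reaching the stop — the stress is zero.

σ ≈ 0 MPa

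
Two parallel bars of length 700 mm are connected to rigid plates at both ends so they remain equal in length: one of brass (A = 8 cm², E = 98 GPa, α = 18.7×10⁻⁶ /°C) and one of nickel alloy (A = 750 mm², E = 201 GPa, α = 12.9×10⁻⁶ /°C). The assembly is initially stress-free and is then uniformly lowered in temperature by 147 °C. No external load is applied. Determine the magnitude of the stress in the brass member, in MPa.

The brass has the larger α, so on cooling it would change length more than the nickel alloy if both were free. The rigid plates force a common final length, so the brass is put into tension and the nickel alloy into compression, with equal and opposite forces P (no external load).
Compatibility of the two members (thermal + elastic change equal): (α₁ − α₂)ΔT = P·[1/(A₁E₁) + 1/(A₂E₂)].
|α₁ − α₂|·ΔT = 5.8×10⁻⁶ × 147 = 0.0008526.
1/(A₁E₁) + 1/(A₂E₂) = 1/(800×98×10³) + 1/(750×201×10³) = 1.939×10⁻⁸ N⁻¹.
So P = 0.0008526 / 1.939×10⁻⁸ = 43.97 kN.
σ_{brass} = P/A₁ = 43970/800 = 54.97 MPa, tensile.

σ ≈ 55 MPa (tensile)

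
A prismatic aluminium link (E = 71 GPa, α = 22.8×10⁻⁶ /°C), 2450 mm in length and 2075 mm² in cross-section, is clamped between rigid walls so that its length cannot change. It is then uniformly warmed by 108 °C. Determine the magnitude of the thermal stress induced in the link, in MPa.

σ ≈ 175 MPa (compressive)

The supports are rigid, so the total axial strain is zero. The restrained thermal strain is ε = αΔT = 22.8×10⁻⁶ × 108 = 2462.4×10⁻⁶.
Hence σ = E·αΔT = 71×10³ × 2462.4×10⁻⁶ = 174.8 MPa, compressive.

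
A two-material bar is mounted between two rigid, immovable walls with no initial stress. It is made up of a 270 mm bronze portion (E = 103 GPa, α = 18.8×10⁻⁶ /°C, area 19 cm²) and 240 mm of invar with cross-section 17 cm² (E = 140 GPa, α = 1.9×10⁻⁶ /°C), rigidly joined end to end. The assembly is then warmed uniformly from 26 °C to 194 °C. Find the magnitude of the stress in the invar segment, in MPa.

σ ≈ 229 MPa (compressive)

If the supports were absent, the total length change would be Σ αᵢΔT Lᵢ = 18.8×10⁻⁶×168×270 + 1.9×10⁻⁶×168×240 = 0.9294 mm.
The walls prevent any net length change, so an axial force P (same in every segment) develops. Compatibility: P · Σ Lᵢ/(AᵢEᵢ) = δ_free.
The series flexibility is Σ Lᵢ/(AᵢEᵢ) = 270/(1900×103×10³) + 240/(1700×140×10³) = 2.388×10⁻⁶ mm/N.
So P = 0.9294 / 2.388×10⁻⁶ = 389.2 kN, compressive.
σ_{invar} = P / A = 389200 / 1700 = 228.9 MPa.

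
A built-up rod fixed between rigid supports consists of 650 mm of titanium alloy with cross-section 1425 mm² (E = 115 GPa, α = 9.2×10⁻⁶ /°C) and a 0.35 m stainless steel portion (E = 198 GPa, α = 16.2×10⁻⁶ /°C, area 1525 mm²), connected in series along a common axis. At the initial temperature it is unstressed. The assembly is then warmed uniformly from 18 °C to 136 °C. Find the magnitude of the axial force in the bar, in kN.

With the walls removed the bar would change length by δ_free = Σ αᵢΔT Lᵢ = 9.2×10⁻⁶×118×650 + 16.2×10⁻⁶×118×350 = 1.375 mm.
Since the ends are fixed, an axial force P builds up, equal in every segment, with P · Σ Lᵢ/(AᵢEᵢ) = δ_free.
Σ Lᵢ/(AᵢEᵢ) = 650/(1425×115×10³) + 350/(1525×198×10³) = 5.126×10⁻⁶ mm/N.
So P = 1.375 / 5.126×10⁻⁶ = 268.2 kN, compressive.

P ≈ 268 kN (compressive)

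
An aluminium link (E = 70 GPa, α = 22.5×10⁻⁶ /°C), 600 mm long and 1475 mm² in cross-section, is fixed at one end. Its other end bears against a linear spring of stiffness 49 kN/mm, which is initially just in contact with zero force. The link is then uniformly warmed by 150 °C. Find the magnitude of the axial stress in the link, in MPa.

Free thermal expansion: δ_free = αΔT L = 22.5×10⁻⁶ × 150 × 600 = 2.025 mm.
Let P be the compressive force at the spring. The link shortens elastically by PL/(AE) and the spring compresses by P/k; together these equal δ_free.
P [ L/(AE) + 1/k ] = δ_free → P [ 600/(1475×70×10³) + 1/(49×10³) ] = 2.025.
P = 2.025 / 2.622×10⁻⁵ = 77230 N.
σ = P/A = 77230/1475 = 52.36 MPa.

σ ≈ 52.4 MPa (compressive)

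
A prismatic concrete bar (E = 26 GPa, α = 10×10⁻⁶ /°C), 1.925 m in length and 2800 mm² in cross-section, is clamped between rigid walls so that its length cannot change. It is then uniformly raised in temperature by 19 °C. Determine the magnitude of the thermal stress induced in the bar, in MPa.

σ ≈ 4.94 MPa (compressive)

With length fixed, the mechanical strain must cancel the thermal strain αΔT = 10×10⁻⁶ × 19 = 190×10⁻⁶.
σ = EαΔT = 26×10³ × 10×10⁻⁶ × 19 = 4.94 MPa (compressive; the bar is trying to expand).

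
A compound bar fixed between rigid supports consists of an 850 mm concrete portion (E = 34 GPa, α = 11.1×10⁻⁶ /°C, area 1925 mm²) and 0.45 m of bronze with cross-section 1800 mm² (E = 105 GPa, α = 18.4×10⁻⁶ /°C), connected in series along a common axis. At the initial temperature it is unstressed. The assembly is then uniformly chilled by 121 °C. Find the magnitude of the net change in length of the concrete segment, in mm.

|ΔL| ≈ 0.67 mm

If the supports were absent, the total length change would be Σ αᵢΔT Lᵢ = 11.1×10⁻⁶×121×850 + 18.4×10⁻⁶×121×450 = 2.144 mm.
The walls prevent any net length change, so an axial force P (same in every segment) develops. Compatibility: P · Σ Lᵢ/(AᵢEᵢ) = δ_free.
The series flexibility is Σ Lᵢ/(AᵢEᵢ) = 850/(1925×34×10³) + 450/(1800×105×10³) = 1.537×10⁻⁵ mm/N.
So P = 2.144 / 1.537×10⁻⁵ = 139.5 kN, tensile.
For the concrete segment, free thermal change = 11.1×10⁻⁶×121×850 = 1.142 mm and elastic change from P = 139500×850/(1925×34×10³) = 1.811 mm; these oppose, so the net change is 0.67 mm (segment lengthens).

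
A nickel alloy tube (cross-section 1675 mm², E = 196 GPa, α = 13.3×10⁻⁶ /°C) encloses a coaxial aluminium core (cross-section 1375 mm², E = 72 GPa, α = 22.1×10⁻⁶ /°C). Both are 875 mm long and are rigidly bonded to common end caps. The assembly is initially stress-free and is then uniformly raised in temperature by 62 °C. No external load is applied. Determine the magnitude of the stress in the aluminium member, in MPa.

σ ≈ 30.2 MPa (compressive)

The aluminium has the larger α, so on heating it would change length more than the nickel alloy if both were free. The rigid plates force a common final length, so the aluminium is put into compression and the nickel alloy into tension, with equal and opposite forces P (no external load).
Setting the final lengths equal and cancelling L: (α₁ − α₂)ΔT = P/(A₁E₁) + P/(A₂E₂).
|α₁ − α₂|·ΔT = 8.8×10⁻⁶ × 62 = 0.0005456.
1/(A₁E₁) + 1/(A₂E₂) = 1/(1675×196×10³) + 1/(1375×72×10³) = 1.315×10⁻⁸ N⁻¹.
So P = 0.0005456 / 1.315×10⁻⁸ = 41.5 kN.
σ_{aluminium} = P/A₂ = 41500/1375 = 30.18 MPa, compressive.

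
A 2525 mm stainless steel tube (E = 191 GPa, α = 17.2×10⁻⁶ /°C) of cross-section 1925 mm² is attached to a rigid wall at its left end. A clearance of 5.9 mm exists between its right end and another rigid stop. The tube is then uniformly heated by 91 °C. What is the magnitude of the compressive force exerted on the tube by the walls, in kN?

P ≈ 0 kN

Free thermal elongation = αΔT L = 17.2×10⁻⁶ × 91 × 2525 = 3.952 mm.
This is smaller than the 5.9 mm clearance, so the tube expands freely without reaching the stop — the stress is zero.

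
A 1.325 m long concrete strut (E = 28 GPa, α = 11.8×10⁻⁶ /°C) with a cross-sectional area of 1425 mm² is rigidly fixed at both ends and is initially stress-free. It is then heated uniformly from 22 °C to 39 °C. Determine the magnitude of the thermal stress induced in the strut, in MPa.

With length fixed, the mechanical strain must cancel the thermal strain αΔT = 11.8×10⁻⁶ × 17 = 200.6×10⁻⁶.
σ = EαΔT = 28×10³ × 11.8×10⁻⁶ × 17 = 5.617 MPa (compressive; the strut is trying to expand).

σ ≈ 5.62 MPa (compressive)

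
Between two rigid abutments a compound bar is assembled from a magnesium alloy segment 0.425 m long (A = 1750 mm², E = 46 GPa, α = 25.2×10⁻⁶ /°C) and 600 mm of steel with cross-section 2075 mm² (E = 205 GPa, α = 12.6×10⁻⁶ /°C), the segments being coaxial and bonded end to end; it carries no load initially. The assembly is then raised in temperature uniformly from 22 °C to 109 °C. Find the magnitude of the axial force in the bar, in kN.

P ≈ 238 kN (compressive)

If the supports were absent, the total length change would be Σ αᵢΔT Lᵢ = 25.2×10⁻⁶×87×425 + 12.6×10⁻⁶×87×600 = 1.589 mm.
Since the ends are fixed, an axial force P builds up, equal in every segment, with P · Σ Lᵢ/(AᵢEᵢ) = δ_free.
Σ Lᵢ/(AᵢEᵢ) = 425/(1750×46×10³) + 600/(2075×205×10³) = 6.69×10⁻⁶ mm/N.
P = 1.589 / 6.69×10⁻⁶ = 237600 N = 237.6 kN, compressive.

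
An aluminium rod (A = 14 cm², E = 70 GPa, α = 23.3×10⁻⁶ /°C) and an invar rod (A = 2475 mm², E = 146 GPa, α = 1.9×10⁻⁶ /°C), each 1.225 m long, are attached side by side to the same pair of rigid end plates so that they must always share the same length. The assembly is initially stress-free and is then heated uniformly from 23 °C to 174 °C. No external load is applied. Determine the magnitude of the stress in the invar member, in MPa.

σ ≈ 101 MPa (tensile)

Equilibrium of a rigid end plate with no external load gives equal and opposite internal forces ±P in the two members. Since α_{aluminium} > α_{invar}, heating drives the aluminium into compression and the invar into tension.
Equating the net (thermal + elastic) strains gives |α₁ − α₂|·ΔT = P·[1/(A₁E₁) + 1/(A₂E₂)].
|α₁ − α₂|·ΔT = 21.4×10⁻⁶ × 151 = 0.003231.
1/(A₁E₁) + 1/(A₂E₂) = 1/(1400×70×10³) + 1/(2475×146×10³) = 1.297×10⁻⁸ N⁻¹.
So P = 0.003231 / 1.297×10⁻⁸ = 249.1 kN.
σ_{invar} = P/A₂ = 249100/2475 = 100.7 MPa, tensile.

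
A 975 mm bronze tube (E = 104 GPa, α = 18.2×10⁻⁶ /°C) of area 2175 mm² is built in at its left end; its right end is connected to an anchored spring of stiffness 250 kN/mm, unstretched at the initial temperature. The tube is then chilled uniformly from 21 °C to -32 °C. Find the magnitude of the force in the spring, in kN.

P ≈ 113 kN

Free thermal contraction: δ_free = αΔT L = 18.2×10⁻⁶ × 53 × 975 = 0.9405 mm.
Let P be the tensile force in the spring. The tube extends elastically by PL/(AE) and the spring stretches by P/k; together these equal δ_free.
P [ L/(AE) + 1/k ] = δ_free → P [ 975/(2175×104×10³) + 1/(250×10³) ] = 0.9405.
P = 0.9405 / 8.31×10⁻⁶ = 113200 N.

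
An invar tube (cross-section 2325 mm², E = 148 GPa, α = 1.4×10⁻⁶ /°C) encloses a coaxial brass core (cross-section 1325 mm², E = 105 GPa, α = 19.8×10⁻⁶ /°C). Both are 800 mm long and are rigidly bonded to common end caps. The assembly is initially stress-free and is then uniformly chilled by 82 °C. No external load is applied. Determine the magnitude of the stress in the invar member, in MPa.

σ ≈ 64.3 MPa (compressive)

Both members must finish at the same length. With the larger α, the brass tends to over-contract; the plates restrain it, putting the brass in tension and the invar in compression. With no external load the two internal forces are equal and opposite, magnitude P.
Compatibility of the two members (thermal + elastic change equal): (α₁ − α₂)ΔT = P·[1/(A₁E₁) + 1/(A₂E₂)].
|α₁ − α₂|·ΔT = 18.4×10⁻⁶ × 82 = 0.001509.
1/(A₁E₁) + 1/(A₂E₂) = 1/(2325×148×10³) + 1/(1325×105×10³) = 1.009×10⁻⁸ N⁻¹.
P = 0.001509 / 1.009×10⁻⁸ = 149500 N = 149.5 kN.
σ_{invar} = P/A₁ = 149500/2325 = 64.29 MPa, compressive.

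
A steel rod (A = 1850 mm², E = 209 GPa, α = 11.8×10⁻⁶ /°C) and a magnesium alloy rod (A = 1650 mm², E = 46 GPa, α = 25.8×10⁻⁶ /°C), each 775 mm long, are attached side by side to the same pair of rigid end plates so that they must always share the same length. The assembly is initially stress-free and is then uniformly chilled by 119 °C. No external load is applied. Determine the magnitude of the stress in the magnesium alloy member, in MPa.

σ ≈ 64.1 MPa (tensile)

Equilibrium of a rigid end plate with no external load gives equal and opposite internal forces ±P in the two members. Since α_{magnesium alloy} > α_{steel}, cooling drives the magnesium alloy into tension and the steel into compression.
Equating the net (thermal + elastic) strains gives |α₁ − α₂|·ΔT = P·[1/(A₁E₁) + 1/(A₂E₂)].
|α₁ − α₂|·ΔT = 14×10⁻⁶ × 119 = 0.001666.
1/(A₁E₁) + 1/(A₂E₂) = 1/(1850×209×10³) + 1/(1650×46×10³) = 1.576×10⁻⁸ N⁻¹.
P = 0.001666 / 1.576×10⁻⁸ = 105700 N = 105.7 kN.
σ_{magnesium alloy} = P/A₂ = 105700/1650 = 64.06 MPa, tensile.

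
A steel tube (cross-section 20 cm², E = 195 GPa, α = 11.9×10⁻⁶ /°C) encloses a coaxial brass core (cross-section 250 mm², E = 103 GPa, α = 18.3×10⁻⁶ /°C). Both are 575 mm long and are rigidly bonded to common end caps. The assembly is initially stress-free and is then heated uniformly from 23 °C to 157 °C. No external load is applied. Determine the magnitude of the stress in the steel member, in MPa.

Both members must finish at the same length. With the larger α, the brass tends to over-expand; the plates restrain it, putting the brass in compression and the steel in tension. With no external load the two internal forces are equal and opposite, magnitude P.
Equating the net (thermal + elastic) strains gives |α₁ − α₂|·ΔT = P·[1/(A₁E₁) + 1/(A₂E₂)].
|α₁ − α₂|·ΔT = 6.4×10⁻⁶ × 134 = 0.0008576.
1/(A₁E₁) + 1/(A₂E₂) = 1/(2000×195×10³) + 1/(250×103×10³) = 4.14×10⁻⁸ N⁻¹.
P = 0.0008576 / 4.14×10⁻⁸ = 20720 N = 20.72 kN.
σ_{steel} = P/A₁ = 20720/2000 = 10.36 MPa, tensile.

σ ≈ 10.4 MPa (tensile)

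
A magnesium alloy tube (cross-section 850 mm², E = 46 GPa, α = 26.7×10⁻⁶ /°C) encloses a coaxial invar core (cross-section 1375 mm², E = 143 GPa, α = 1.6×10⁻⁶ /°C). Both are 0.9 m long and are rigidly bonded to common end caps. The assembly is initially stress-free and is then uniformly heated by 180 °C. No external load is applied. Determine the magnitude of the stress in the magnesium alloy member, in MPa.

σ ≈ 173 MPa (compressive)

The magnesium alloy has the larger α, so on heating it would change length more than the invar if both were free. The rigid plates force a common final length, so the magnesium alloy is put into compression and the invar into tension, with equal and opposite forces P (no external load).
Compatibility of the two members (thermal + elastic change equal): (α₁ − α₂)ΔT = P·[1/(A₁E₁) + 1/(A₂E₂)].
|α₁ − α₂|·ΔT = 25.1×10⁻⁶ × 180 = 0.004518.
1/(A₁E₁) + 1/(A₂E₂) = 1/(850×46×10³) + 1/(1375×143×10³) = 3.066×10⁻⁸ N⁻¹.
P = 0.004518 / 3.066×10⁻⁸ = 147400 N = 147.4 kN.
σ_{magnesium alloy} = P/A₁ = 147400/850 = 173.4 MPa, compressive.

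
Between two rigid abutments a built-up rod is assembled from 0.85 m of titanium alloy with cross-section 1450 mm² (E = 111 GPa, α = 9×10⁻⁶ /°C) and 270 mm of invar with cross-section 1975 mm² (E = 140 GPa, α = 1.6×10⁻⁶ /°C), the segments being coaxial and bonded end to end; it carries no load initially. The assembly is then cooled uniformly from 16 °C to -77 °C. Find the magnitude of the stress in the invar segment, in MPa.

σ ≈ 60.8 MPa (tensile)

With the walls removed the bar would change length by δ_free = Σ αᵢΔT Lᵢ = 9×10⁻⁶×93×850 + 1.6×10⁻⁶×93×270 = 0.7516 mm.
The walls prevent any net length change, so an axial force P (same in every segment) develops. Compatibility: P · Σ Lᵢ/(AᵢEᵢ) = δ_free.
Σ Lᵢ/(AᵢEᵢ) = 850/(1450×111×10³) + 270/(1975×140×10³) = 6.258×10⁻⁶ mm/N.
So P = 0.7516 / 6.258×10⁻⁶ = 120.1 kN, tensile.
σ_{invar} = P / A = 120100 / 1975 = 60.82 MPa.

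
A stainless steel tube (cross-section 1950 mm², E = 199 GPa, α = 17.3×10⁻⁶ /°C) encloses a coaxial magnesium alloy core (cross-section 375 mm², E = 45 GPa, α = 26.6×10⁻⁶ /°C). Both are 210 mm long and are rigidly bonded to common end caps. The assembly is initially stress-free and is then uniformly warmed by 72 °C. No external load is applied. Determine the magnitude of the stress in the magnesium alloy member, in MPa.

The magnesium alloy has the larger α, so on heating it would change length more than the stainless steel if both were free. The rigid plates force a common final length, so the magnesium alloy is put into compression and the stainless steel into tension, with equal and opposite forces P (no external load).
Equating the net (thermal + elastic) strains gives |α₁ − α₂|·ΔT = P·[1/(A₁E₁) + 1/(A₂E₂)].
|α₁ − α₂|·ΔT = 9.3×10⁻⁶ × 72 = 0.0006696.
1/(A₁E₁) + 1/(A₂E₂) = 1/(1950×199×10³) + 1/(375×45×10³) = 6.184×10⁻⁸ N⁻¹.
So P = 0.0006696 / 6.184×10⁻⁸ = 10.83 kN.
σ_{magnesium alloy} = P/A₂ = 10830/375 = 28.88 MPa, compressive.

σ ≈ 28.9 MPa (compressive)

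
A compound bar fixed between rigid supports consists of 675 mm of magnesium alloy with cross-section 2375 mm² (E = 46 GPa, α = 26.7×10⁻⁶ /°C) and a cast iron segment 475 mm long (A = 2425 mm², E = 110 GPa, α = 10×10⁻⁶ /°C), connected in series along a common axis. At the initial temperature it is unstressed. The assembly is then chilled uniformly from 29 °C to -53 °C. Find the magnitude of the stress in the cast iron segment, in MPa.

σ ≈ 96.7 MPa (tensile)

If the supports were absent, the total length change would be Σ αᵢΔT Lᵢ = 26.7×10⁻⁶×82×675 + 10×10⁻⁶×82×475 = 1.867 mm.
Since the ends are fixed, an axial force P builds up, equal in every segment, with P · Σ Lᵢ/(AᵢEᵢ) = δ_free.
The series flexibility is Σ Lᵢ/(AᵢEᵢ) = 675/(2375×46×10³) + 475/(2425×110×10³) = 7.959×10⁻⁶ mm/N.
P = 1.867 / 7.959×10⁻⁶ = 234600 N = 234.6 kN, tensile.
σ_{cast iron} = P / A = 234600 / 2425 = 96.75 MPa.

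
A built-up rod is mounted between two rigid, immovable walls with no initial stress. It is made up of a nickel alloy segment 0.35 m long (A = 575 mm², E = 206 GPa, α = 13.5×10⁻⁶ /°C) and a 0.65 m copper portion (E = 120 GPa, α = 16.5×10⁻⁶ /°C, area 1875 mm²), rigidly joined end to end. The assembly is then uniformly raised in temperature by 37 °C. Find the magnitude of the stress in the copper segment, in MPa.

With the walls removed the bar would change length by δ_free = Σ αᵢΔT Lᵢ = 13.5×10⁻⁶×37×350 + 16.5×10⁻⁶×37×650 = 0.5716 mm.
The walls prevent any net length change, so an axial force P (same in every segment) develops. Compatibility: P · Σ Lᵢ/(AᵢEᵢ) = δ_free.
Σ Lᵢ/(AᵢEᵢ) = 350/(575×206×10³) + 650/(1875×120×10³) = 5.844×10⁻⁶ mm/N.
So P = 0.5716 / 5.844×10⁻⁶ = 97.82 kN, compressive.
σ_{copper} = P / A = 97820 / 1875 = 52.17 MPa.

σ ≈ 52.2 MPa (compressive)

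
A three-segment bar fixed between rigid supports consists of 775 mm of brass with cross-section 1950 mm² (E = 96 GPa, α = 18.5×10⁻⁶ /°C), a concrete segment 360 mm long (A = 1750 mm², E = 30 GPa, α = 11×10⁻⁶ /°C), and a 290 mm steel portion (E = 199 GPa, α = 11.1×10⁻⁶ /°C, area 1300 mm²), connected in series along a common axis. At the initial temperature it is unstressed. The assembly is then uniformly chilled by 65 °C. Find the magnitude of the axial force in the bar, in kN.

Free thermal contraction of the whole bar: Σ αᵢΔT Lᵢ = 18.5×10⁻⁶×65×775 + 11×10⁻⁶×65×360 + 11.1×10⁻⁶×65×290 = 1.399 mm.
The walls prevent any net length change, so an axial force P (same in every segment) develops. Compatibility: P · Σ Lᵢ/(AᵢEᵢ) = δ_free.
The series flexibility is Σ Lᵢ/(AᵢEᵢ) = 775/(1950×96×10³) + 360/(1750×30×10³) + 290/(1300×199×10³) = 1.212×10⁻⁵ mm/N.
Hence P = δ_free / Σ(L/AE) = 1.399/1.212×10⁻⁵ = 115.4 kN (tensile).

P ≈ 115 kN (tensile)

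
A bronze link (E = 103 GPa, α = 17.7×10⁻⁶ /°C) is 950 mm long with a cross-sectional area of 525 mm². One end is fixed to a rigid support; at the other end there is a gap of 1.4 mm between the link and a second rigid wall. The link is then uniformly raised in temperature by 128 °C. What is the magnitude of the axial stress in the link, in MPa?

Unrestrained expansion: δ_free = αΔT L = 17.7×10⁻⁶ × 128 × 950 = 2.152 mm.
This exceeds the 1.4 mm gap, so the wall pushes back. The portion of expansion that must be recovered elastically is δ_free − gap = 2.152 − 1.4 = 0.7523 mm.
So σ = E(δ_free − g)/L = 103×10³ × 0.7523/950 = 81.57 MPa.

σ ≈ 81.6 MPa (compressive)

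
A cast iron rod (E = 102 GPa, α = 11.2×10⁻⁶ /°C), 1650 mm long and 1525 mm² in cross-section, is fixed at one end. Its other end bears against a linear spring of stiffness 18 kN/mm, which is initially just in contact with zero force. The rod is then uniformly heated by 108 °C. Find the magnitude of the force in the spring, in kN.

P ≈ 30.2 kN

If the spring were absent the rod would lengthen by αΔT L = 11.2×10⁻⁶ × 108 × 1650 = 1.996 mm.
With a force P in the spring, the elastic change of the rod is PL/(AE) and that of the spring is P/k; compatibility requires their sum to equal δ_free.
P [ L/(AE) + 1/k ] = δ_free → P [ 1650/(1525×102×10³) + 1/(18×10³) ] = 1.996.
P = 1.996 / 6.616×10⁻⁵ = 30170 N.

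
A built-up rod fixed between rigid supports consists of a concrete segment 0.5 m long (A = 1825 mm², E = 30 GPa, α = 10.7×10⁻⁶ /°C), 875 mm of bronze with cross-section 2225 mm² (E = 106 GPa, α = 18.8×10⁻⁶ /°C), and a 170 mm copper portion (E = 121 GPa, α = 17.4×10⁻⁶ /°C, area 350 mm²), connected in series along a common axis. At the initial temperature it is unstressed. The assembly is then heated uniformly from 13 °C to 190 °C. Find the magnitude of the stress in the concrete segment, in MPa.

σ ≈ 142 MPa (compressive)

If the supports were absent, the total length change would be Σ αᵢΔT Lᵢ = 10.7×10⁻⁶×177×500 + 18.8×10⁻⁶×177×875 + 17.4×10⁻⁶×177×170 = 4.382 mm.
Since the ends are fixed, an axial force P builds up, equal in every segment, with P · Σ Lᵢ/(AᵢEᵢ) = δ_free.
The series flexibility is Σ Lᵢ/(AᵢEᵢ) = 500/(1825×30×10³) + 875/(2225×106×10³) + 170/(350×121×10³) = 1.686×10⁻⁵ mm/N.
Hence P = δ_free / Σ(L/AE) = 4.382/1.686×10⁻⁵ = 260 kN (compressive).
σ_{concrete} = P / A = 260000 / 1825 = 142.4 MPa.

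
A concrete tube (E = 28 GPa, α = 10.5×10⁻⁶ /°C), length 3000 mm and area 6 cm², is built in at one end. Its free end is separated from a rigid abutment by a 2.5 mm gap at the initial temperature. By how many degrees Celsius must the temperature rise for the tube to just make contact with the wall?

ΔT ≈ 79.4 °C

The gap closes when αΔT L = 2.5 mm, since the tube is still unstressed at that instant.
ΔT = 2.5 / (10.5×10⁻⁶ × 3000) = 79.37 °C.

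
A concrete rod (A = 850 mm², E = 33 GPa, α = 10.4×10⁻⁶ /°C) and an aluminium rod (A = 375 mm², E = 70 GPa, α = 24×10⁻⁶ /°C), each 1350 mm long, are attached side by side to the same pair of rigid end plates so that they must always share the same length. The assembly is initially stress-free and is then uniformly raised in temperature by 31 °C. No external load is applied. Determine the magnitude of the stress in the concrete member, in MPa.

The aluminium has the larger α, so on heating it would change length more than the concrete if both were free. The rigid plates force a common final length, so the aluminium is put into compression and the concrete into tension, with equal and opposite forces P (no external load).
Equating the net (thermal + elastic) strains gives |α₁ − α₂|·ΔT = P·[1/(A₁E₁) + 1/(A₂E₂)].
|α₁ − α₂|·ΔT = 13.6×10⁻⁶ × 31 = 0.0004216.
1/(A₁E₁) + 1/(A₂E₂) = 1/(850×33×10³) + 1/(375×70×10³) = 7.375×10⁻⁸ N⁻¹.
So P = 0.0004216 / 7.375×10⁻⁸ = 5.717 kN.
σ_{concrete} = P/A₁ = 5717/850 = 6.726 MPa, tensile.

σ ≈ 6.73 MPa (tensile)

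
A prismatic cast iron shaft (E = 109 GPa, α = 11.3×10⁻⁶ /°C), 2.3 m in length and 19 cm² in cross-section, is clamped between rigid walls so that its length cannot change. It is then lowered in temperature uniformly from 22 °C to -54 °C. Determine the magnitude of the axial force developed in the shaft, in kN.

With zero net strain, σ = E·αΔT = 109 GPa × 11.3×10⁻⁶ × 76 = 93.61 MPa.
P = AEαΔT = 1900 × 109×10³ × 11.3×10⁻⁶ × 76 = 177.9 kN (tensile).

P ≈ 178 kN (tensile)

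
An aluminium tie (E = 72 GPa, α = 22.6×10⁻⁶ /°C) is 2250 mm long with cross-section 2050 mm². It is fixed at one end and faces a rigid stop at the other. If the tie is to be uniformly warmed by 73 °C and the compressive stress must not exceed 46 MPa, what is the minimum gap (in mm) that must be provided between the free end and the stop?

g ≈ 2.27 mm

Free expansion if unrestrained: δ_free = αΔT L = 22.6×10⁻⁶ × 73 × 2250 = 3.712 mm.
A stress of 46 MPa corresponds to the wall pushing the tie back by σL/E = 46×2250/(72×10³) = 1.438 mm.
So the gap has to take up the difference, g_min = δ_free − σL/E = 3.712 − 1.438 = 2.275 mm.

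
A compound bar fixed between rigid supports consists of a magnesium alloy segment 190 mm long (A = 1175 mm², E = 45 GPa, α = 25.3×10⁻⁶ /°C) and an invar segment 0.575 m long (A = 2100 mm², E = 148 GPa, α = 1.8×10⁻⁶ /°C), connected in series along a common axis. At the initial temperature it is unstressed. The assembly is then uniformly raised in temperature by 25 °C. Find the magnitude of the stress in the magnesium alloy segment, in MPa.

Free thermal expansion of the whole bar: Σ αᵢΔT Lᵢ = 25.3×10⁻⁶×25×190 + 1.8×10⁻⁶×25×575 = 0.146 mm.
The walls prevent any net length change, so an axial force P (same in every segment) develops. Compatibility: P · Σ Lᵢ/(AᵢEᵢ) = δ_free.
Σ Lᵢ/(AᵢEᵢ) = 190/(1175×45×10³) + 575/(2100×148×10³) = 5.443×10⁻⁶ mm/N.
So P = 0.146 / 5.443×10⁻⁶ = 26.83 kN, compressive.
σ_{magnesium alloy} = P / A = 26830 / 1175 = 22.83 MPa.

σ ≈ 22.8 MPa (compressive)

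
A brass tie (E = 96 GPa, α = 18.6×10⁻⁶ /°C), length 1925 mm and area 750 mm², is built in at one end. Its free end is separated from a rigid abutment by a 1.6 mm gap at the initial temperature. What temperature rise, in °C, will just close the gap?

Contact occurs when the free expansion equals the gap: αΔT L = 1.6 mm.
ΔT = 1.6 / (18.6×10⁻⁶ × 1925) = 44.69 °C.

ΔT ≈ 44.7 °C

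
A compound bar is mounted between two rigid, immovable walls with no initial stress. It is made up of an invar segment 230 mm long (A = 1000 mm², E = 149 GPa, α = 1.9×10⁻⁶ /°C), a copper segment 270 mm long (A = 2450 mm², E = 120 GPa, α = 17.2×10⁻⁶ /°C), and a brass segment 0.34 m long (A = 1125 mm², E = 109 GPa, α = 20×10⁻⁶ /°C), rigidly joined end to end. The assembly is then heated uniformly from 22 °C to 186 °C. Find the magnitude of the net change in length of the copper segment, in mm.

With the walls removed the bar would change length by δ_free = Σ αᵢΔT Lᵢ = 1.9×10⁻⁶×164×230 + 17.2×10⁻⁶×164×270 + 20×10⁻⁶×164×340 = 1.948 mm.
The rigid supports impose zero overall length change; the single axial force P common to all segments must satisfy P Σ Lᵢ/(AᵢEᵢ) = δ_free.
Σ Lᵢ/(AᵢEᵢ) = 230/(1000×149×10³) + 270/(2450×120×10³) + 340/(1125×109×10³) = 5.235×10⁻⁶ mm/N.
Hence P = δ_free / Σ(L/AE) = 1.948/5.235×10⁻⁶ = 372.2 kN (compressive).
For the copper segment, free thermal change = 17.2×10⁻⁶×164×270 = 0.7616 mm and elastic change from P = 372200×270/(2450×120×10³) = 0.3418 mm; these oppose, so the net change is 0.42 mm (segment lengthens).

|ΔL| ≈ 0.42 mm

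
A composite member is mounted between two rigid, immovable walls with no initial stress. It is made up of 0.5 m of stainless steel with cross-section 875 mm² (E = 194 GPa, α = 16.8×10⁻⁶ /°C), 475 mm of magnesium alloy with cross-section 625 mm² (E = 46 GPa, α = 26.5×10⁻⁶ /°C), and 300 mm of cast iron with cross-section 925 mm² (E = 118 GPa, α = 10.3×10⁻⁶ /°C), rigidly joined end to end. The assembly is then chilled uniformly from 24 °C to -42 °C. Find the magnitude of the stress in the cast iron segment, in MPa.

If the supports were absent, the total length change would be Σ αᵢΔT Lᵢ = 16.8×10⁻⁶×66×500 + 26.5×10⁻⁶×66×475 + 10.3×10⁻⁶×66×300 = 1.589 mm.
The rigid supports impose zero overall length change; the single axial force P common to all segments must satisfy P Σ Lᵢ/(AᵢEᵢ) = δ_free.
Σ Lᵢ/(AᵢEᵢ) = 500/(875×194×10³) + 475/(625×46×10³) + 300/(925×118×10³) = 2.222×10⁻⁵ mm/N.
Hence P = δ_free / Σ(L/AE) = 1.589/2.222×10⁻⁵ = 71.53 kN (tensile).
σ_{cast iron} = P / A = 71530 / 925 = 77.33 MPa.

σ ≈ 77.3 MPa (tensile)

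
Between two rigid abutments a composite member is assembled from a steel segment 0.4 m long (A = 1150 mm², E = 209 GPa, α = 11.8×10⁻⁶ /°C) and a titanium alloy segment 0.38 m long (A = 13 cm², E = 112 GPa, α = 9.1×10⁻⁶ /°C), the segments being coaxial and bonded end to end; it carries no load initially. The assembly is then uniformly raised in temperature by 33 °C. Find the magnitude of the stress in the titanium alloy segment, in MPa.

Free thermal expansion of the whole bar: Σ αᵢΔT Lᵢ = 11.8×10⁻⁶×33×400 + 9.1×10⁻⁶×33×380 = 0.2699 mm.
Since the ends are fixed, an axial force P builds up, equal in every segment, with P · Σ Lᵢ/(AᵢEᵢ) = δ_free.
The series flexibility is Σ Lᵢ/(AᵢEᵢ) = 400/(1150×209×10³) + 380/(1300×112×10³) = 4.274×10⁻⁶ mm/N.
Hence P = δ_free / Σ(L/AE) = 0.2699/4.274×10⁻⁶ = 63.14 kN (compressive).
σ_{titanium alloy} = P / A = 63140 / 1300 = 48.57 MPa.

σ ≈ 48.6 MPa (compressive)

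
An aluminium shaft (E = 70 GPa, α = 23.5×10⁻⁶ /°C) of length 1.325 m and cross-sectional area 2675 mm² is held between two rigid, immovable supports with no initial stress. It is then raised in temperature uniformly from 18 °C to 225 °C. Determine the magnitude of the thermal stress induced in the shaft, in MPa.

The supports are rigid, so the total axial strain is zero. The restrained thermal strain is ε = αΔT = 23.5×10⁻⁶ × 207 = 4864.5×10⁻⁶.
The stress required to suppress this strain is σ = Eε = 70×10³ × 4864.5×10⁻⁶ = 340.5 MPa, compressive since the shaft is trying to expand.

σ ≈ 341 MPa (compressive)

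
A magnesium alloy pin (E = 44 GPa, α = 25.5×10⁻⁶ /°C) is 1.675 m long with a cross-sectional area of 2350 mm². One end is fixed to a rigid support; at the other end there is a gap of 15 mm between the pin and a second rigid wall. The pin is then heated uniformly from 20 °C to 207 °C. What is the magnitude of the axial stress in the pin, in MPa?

Free thermal elongation = αΔT L = 25.5×10⁻⁶ × 187 × 1675 = 7.987 mm.
Since δ_free = 7.99 mm is less than the 15 mm gap, the pin never touches the wall. No axial force develops.

σ ≈ 0 MPa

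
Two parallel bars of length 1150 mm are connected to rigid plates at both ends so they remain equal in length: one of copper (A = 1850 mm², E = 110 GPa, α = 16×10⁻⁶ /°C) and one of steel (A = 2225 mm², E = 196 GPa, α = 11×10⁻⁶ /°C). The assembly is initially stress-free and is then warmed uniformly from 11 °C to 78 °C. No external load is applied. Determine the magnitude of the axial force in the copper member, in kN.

P ≈ 46.5 kN (compressive in the copper)

Equilibrium of a rigid end plate with no external load gives equal and opposite internal forces ±P in the two members. Since α_{copper} > α_{steel}, heating drives the copper into compression and the steel into tension.
Equating the net (thermal + elastic) strains gives |α₁ − α₂|·ΔT = P·[1/(A₁E₁) + 1/(A₂E₂)].
|α₁ − α₂|·ΔT = 5×10⁻⁶ × 67 = 0.000335.
1/(A₁E₁) + 1/(A₂E₂) = 1/(1850×110×10³) + 1/(2225×196×10³) = 7.207×10⁻⁹ N⁻¹.
So P = 0.000335 / 7.207×10⁻⁹ = 46.48 kN.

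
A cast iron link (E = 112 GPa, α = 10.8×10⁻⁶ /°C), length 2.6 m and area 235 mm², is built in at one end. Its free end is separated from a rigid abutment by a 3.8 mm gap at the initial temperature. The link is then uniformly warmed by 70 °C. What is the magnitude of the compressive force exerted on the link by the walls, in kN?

Free thermal elongation = αΔT L = 10.8×10⁻⁶ × 70 × 2600 = 1.966 mm.
Since δ_free = 1.97 mm is less than the 3.8 mm gap, the link never touches the wall. No axial force develops.

P ≈ 0 kN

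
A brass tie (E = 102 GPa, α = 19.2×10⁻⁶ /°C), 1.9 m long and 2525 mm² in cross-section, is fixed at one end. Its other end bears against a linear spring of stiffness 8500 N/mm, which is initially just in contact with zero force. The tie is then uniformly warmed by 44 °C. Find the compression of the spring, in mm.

δ ≈ 1.51 mm

If the spring were absent the tie would lengthen by αΔT L = 19.2×10⁻⁶ × 44 × 1900 = 1.605 mm.
Let P be the compressive force at the spring. The tie shortens elastically by PL/(AE) and the spring compresses by P/k; together these equal δ_free.
P [ L/(AE) + 1/k ] = δ_free → P [ 1900/(2525×102×10³) + 1/(8500) ] = 1.605.
P = 1.605 / 0.000125 = 12840 N.
Spring compression = P/k = 12840/(8500) = 1.51 mm.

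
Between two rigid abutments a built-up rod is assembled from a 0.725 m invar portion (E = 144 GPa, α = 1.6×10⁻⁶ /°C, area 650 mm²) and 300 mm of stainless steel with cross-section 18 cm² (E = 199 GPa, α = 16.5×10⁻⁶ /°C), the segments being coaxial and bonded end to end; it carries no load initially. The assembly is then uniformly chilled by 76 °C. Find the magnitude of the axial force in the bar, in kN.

If the supports were absent, the total length change would be Σ αᵢΔT Lᵢ = 1.6×10⁻⁶×76×725 + 16.5×10⁻⁶×76×300 = 0.4644 mm.
The rigid supports impose zero overall length change; the single axial force P common to all segments must satisfy P Σ Lᵢ/(AᵢEᵢ) = δ_free.
Σ Lᵢ/(AᵢEᵢ) = 725/(650×144×10³) + 300/(1800×199×10³) = 8.583×10⁻⁶ mm/N.
P = 0.4644 / 8.583×10⁻⁶ = 54100 N = 54.1 kN, tensile.

P ≈ 54.1 kN (tensile)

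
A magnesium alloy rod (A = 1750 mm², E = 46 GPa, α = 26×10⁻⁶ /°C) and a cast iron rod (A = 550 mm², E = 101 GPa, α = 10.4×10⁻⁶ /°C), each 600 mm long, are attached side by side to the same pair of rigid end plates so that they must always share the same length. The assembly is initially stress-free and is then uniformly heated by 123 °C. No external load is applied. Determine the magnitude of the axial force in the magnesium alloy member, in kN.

Equilibrium of a rigid end plate with no external load gives equal and opposite internal forces ±P in the two members. Since α_{magnesium alloy} > α_{cast iron}, heating drives the magnesium alloy into compression and the cast iron into tension.
Equating the net (thermal + elastic) strains gives |α₁ − α₂|·ΔT = P·[1/(A₁E₁) + 1/(A₂E₂)].
|α₁ − α₂|·ΔT = 15.6×10⁻⁶ × 123 = 0.001919.
1/(A₁E₁) + 1/(A₂E₂) = 1/(1750×46×10³) + 1/(550×101×10³) = 3.042×10⁻⁸ N⁻¹.
P = 0.001919 / 3.042×10⁻⁸ = 63070 N = 63.07 kN.

P ≈ 63.1 kN (compressive in the magnesium alloy)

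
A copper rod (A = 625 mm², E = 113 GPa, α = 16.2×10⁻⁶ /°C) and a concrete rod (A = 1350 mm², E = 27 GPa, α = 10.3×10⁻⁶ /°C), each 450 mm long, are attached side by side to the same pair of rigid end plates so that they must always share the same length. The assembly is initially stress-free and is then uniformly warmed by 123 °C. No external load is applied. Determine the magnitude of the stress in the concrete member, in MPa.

σ ≈ 12.9 MPa (tensile)

Both members must finish at the same length. With the larger α, the copper tends to over-expand; the plates restrain it, putting the copper in compression and the concrete in tension. With no external load the two internal forces are equal and opposite, magnitude P.
Compatibility of the two members (thermal + elastic change equal): (α₁ − α₂)ΔT = P·[1/(A₁E₁) + 1/(A₂E₂)].
|α₁ − α₂|·ΔT = 5.9×10⁻⁶ × 123 = 0.0007257.
1/(A₁E₁) + 1/(A₂E₂) = 1/(625×113×10³) + 1/(1350×27×10³) = 4.159×10⁻⁸ N⁻¹.
P = 0.0007257 / 4.159×10⁻⁸ = 17450 N = 17.45 kN.
σ_{concrete} = P/A₂ = 17450/1350 = 12.92 MPa, tensile.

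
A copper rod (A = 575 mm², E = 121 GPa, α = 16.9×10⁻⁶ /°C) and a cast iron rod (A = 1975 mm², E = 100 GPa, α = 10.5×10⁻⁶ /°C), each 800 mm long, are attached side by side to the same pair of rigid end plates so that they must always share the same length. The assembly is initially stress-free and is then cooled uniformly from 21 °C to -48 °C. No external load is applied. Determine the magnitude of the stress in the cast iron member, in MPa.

Both members must finish at the same length. With the larger α, the copper tends to over-contract; the plates restrain it, putting the copper in tension and the cast iron in compression. With no external load the two internal forces are equal and opposite, magnitude P.
Equating the net (thermal + elastic) strains gives |α₁ − α₂|·ΔT = P·[1/(A₁E₁) + 1/(A₂E₂)].
|α₁ − α₂|·ΔT = 6.4×10⁻⁶ × 69 = 0.0004416.
1/(A₁E₁) + 1/(A₂E₂) = 1/(575×121×10³) + 1/(1975×100×10³) = 1.944×10⁻⁸ N⁻¹.
So P = 0.0004416 / 1.944×10⁻⁸ = 22.72 kN.
σ_{cast iron} = P/A₂ = 22720/1975 = 11.5 MPa, compressive.

σ ≈ 11.5 MPa (compressive)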